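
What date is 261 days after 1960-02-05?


Start: 1960-02-05, add 261 days
February 1960 has 29 days: 29 - 5 = 24 days to February 29 -> 237 left
March 1960 has 31 days -> 206 left
April 1960 has 30 days -> 176 left
May 1960 has 31 days -> 145 left
June 1960 has 30 days -> 115 left
July 1960 has 31 days -> 84 left
August 1960 has 31 days -> 53 left
September 1960 has 30 days -> 23 left
October 1960: 23 <= 31 -> lands on October 23

Result: 1960-10-23


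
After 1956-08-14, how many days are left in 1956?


Day of year: 227 of 366
Remaining = 366 - 227

139 days


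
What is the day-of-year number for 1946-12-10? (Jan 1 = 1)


Date: December 10, 1946
Days in months 1 through 11: 334
Plus 10 days in December

Day of year: 344


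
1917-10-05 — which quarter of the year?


Month: October (month 10)
Q1: Jan-Mar, Q2: Apr-Jun, Q3: Jul-Sep, Q4: Oct-Dec

Q4


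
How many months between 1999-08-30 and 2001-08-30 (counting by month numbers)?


From August 1999 to August 2001
2 years * 12 = 24 months = 24

24 months


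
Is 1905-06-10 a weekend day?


Anchor: Jan 1, 1905. With p = 1905 - 1 = 1904: (p + p//4 - p//100 + p//400) mod 7 = (1904 + 476 - 19 + 4) mod 7 = 2365 mod 7 = 6 -> Sunday (Mon=0 ... Sun=6)
Day of year: 161; offset = 160
Weekday index = (6 + 160) mod 7 = 5 -> Saturday
Weekend days: Saturday, Sunday

Yes


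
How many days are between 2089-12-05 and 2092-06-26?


From 2089-12-05 to 2092-06-26
2089-12-05: days before December = 31 + 28 + 31 + 30 + 31 + 30 + 31 + 31 + 30 + 31 + 30 = 334 (2089 is not a leap year); day of year = 334 + 5 = 339
2092-06-26: days before June = 31 + 29 + 31 + 30 + 31 = 152 (2092 is a leap year); day of year = 152 + 26 = 178
Rest of 2089: 365 - 339 = 26
Full years 2090 (365), 2091 (365): 730
Total = 26 + 730 + 178 = 934

934 days


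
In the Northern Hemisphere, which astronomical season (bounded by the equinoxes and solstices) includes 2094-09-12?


Date: September 12
Astronomical Summer (approx.; exact equinox/solstice day varies by year): June 21 to September 21
September 12 falls within the Summer window

Summer


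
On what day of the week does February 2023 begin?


Target: February 1, 2023
Anchor: Jan 1, 2023. With p = 2023 - 1 = 2022: (p + p//4 - p//100 + p//400) mod 7 = (2022 + 505 - 20 + 5) mod 7 = 2512 mod 7 = 6 -> Sunday (Mon=0 ... Sun=6)
Days before February (Jan): 31 days
Weekday index = (6 + 31) mod 7 = 2

Wednesday


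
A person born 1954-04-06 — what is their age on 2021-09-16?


Birth: 1954-04-06
Reference: 2021-09-16
Year difference: 2021 - 1954 = 67

67 years old


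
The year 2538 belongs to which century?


Century = (year - 1) // 100 + 1
= (2538 - 1) // 100 + 1
= 2537 // 100 + 1
= 25 + 1

26th century


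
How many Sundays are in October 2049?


October 2049 has 31 days
Anchor: Jan 1, 2049. With p = 2049 - 1 = 2048: (p + p//4 - p//100 + p//400) mod 7 = (2048 + 512 - 20 + 5) mod 7 = 2545 mod 7 = 4 -> Friday (Mon=0 ... Sun=6)
Days before October (Jan-Sep): 273; October 1 index = (4 + 273) mod 7 = 4 -> Friday
First Sunday is October 3
Sundays: 3, 10, 17, 24, 31

5 Sundays


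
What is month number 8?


Month 8 of 12

August


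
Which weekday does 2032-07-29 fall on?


Date: July 29, 2032
Anchor: Jan 1, 2032. With p = 2032 - 1 = 2031: (p + p//4 - p//100 + p//400) mod 7 = (2031 + 507 - 20 + 5) mod 7 = 2523 mod 7 = 3 -> Thursday (Mon=0 ... Sun=6)
Days before July (Jan-Jun): 182; offset = 182 + 29 - 1 = 210
Weekday index = (3 + 210) mod 7 = 3

Day of the week: Thursday


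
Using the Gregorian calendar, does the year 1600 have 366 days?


Gregorian leap year rule: divisible by 4, but not by 100, unless also by 400.
1600 is divisible by 400 -> leap year

Yes


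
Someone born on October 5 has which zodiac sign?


Date: October 5
Conventional tropical zodiac dates: Libra from September 23 onward; Scorpio starts October 23
October 5 falls within the Libra range

Libra


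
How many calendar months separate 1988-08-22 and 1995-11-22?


From August 1988 to November 1995
7 years * 12 = 84 months, plus 3 months = 87

87 months


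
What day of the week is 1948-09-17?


Date: September 17, 1948
Anchor: Jan 1, 1948. With p = 1948 - 1 = 1947: (p + p//4 - p//100 + p//400) mod 7 = (1947 + 486 - 19 + 4) mod 7 = 2418 mod 7 = 3 -> Thursday (Mon=0 ... Sun=6)
Days before September (Jan-Aug): 244; offset = 244 + 17 - 1 = 260
Weekday index = (3 + 260) mod 7 = 4

Day of the week: Friday


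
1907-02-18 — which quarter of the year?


Month: February (month 2)
Q1: Jan-Mar, Q2: Apr-Jun, Q3: Jul-Sep, Q4: Oct-Dec

Q1


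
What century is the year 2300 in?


Century = (year - 1) // 100 + 1
= (2300 - 1) // 100 + 1
= 2299 // 100 + 1
= 22 + 1

23rd century


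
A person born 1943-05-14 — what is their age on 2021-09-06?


Birth: 1943-05-14
Reference: 2021-09-06
Year difference: 2021 - 1943 = 78

78 years old


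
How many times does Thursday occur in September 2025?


September 2025 has 30 days
Anchor: Jan 1, 2025. With p = 2025 - 1 = 2024: (p + p//4 - p//100 + p//400) mod 7 = (2024 + 506 - 20 + 5) mod 7 = 2515 mod 7 = 2 -> Wednesday (Mon=0 ... Sun=6)
Days before September (Jan-Aug): 243; September 1 index = (2 + 243) mod 7 = 0 -> Monday
First Thursday is September 4
Thursdays: 4, 11, 18, 25

4 Thursdays


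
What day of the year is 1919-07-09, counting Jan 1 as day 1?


Date: July 9, 1919
Days in months 1 through 6: 181
Plus 9 days in July

Day of year: 190


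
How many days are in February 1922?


February 1922 (leap year: no)

28 days


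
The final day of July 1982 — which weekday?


July 1982 has 31 days
Anchor: Jan 1, 1982. With p = 1982 - 1 = 1981: (p + p//4 - p//100 + p//400) mod 7 = (1981 + 495 - 19 + 4) mod 7 = 2461 mod 7 = 4 -> Friday (Mon=0 ... Sun=6)
Days before July (Jan-Jun): 181; July 1 index = (4 + 181) mod 7 = 3 -> Thursday
Last day offset: 31 - 1 = 30 days
Weekday index = (3 + 30) mod 7 = 5

Saturday, July 31


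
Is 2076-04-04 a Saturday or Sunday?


Anchor: Jan 1, 2076. With p = 2076 - 1 = 2075: (p + p//4 - p//100 + p//400) mod 7 = (2075 + 518 - 20 + 5) mod 7 = 2578 mod 7 = 2 -> Wednesday (Mon=0 ... Sun=6)
Day of year: 95; offset = 94
Weekday index = (2 + 94) mod 7 = 5 -> Saturday
Weekend days: Saturday, Sunday

Yes


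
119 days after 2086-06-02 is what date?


Start: 2086-06-02, add 119 days
June 2086 has 30 days: 30 - 2 = 28 days to June 30 -> 91 left
July 2086 has 31 days -> 60 left
August 2086 has 31 days -> 29 left
September 2086: 29 <= 30 -> lands on September 29

Result: 2086-09-29


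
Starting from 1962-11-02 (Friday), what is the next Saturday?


Current: Friday
Target: Saturday
Days ahead: 1

Next Saturday: 1962-11-03


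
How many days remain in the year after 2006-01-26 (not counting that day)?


Day of year: 26 of 365
Remaining = 365 - 26

339 days


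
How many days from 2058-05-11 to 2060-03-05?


From 2058-05-11 to 2060-03-05
2058-05-11: days before May = 31 + 28 + 31 + 30 = 120 (2058 is not a leap year); day of year = 120 + 11 = 131
2060-03-05: days before March = 31 + 29 = 60 (2060 is a leap year); day of year = 60 + 5 = 65
Rest of 2058: 365 - 131 = 234
Full years 2059 (365): 365
Total = 234 + 365 + 65 = 664

664 days


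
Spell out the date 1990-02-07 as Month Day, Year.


ISO 1990-02-07 parses as year=1990, month=02, day=07
Month 2 -> February

February 7, 1990


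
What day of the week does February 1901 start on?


Target: February 1, 1901
Anchor: Jan 1, 1901. With p = 1901 - 1 = 1900: (p + p//4 - p//100 + p//400) mod 7 = (1900 + 475 - 19 + 4) mod 7 = 2360 mod 7 = 1 -> Tuesday (Mon=0 ... Sun=6)
Days before February (Jan): 31 days
Weekday index = (1 + 31) mod 7 = 4

Friday


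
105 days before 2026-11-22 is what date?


Start: 2026-11-22, subtract 105 days
Back 22 days from November 22 reaches October 31, 2026 -> 83 left
October 2026 has 31 days -> back to September 30, 2026 -> 52 left
September 2026 has 30 days -> back to August 31, 2026 -> 22 left
August 2026: 31 - 22 = 9 -> lands on August 9

Result: 2026-08-09


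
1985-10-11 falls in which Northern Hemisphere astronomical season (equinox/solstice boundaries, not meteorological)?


Date: October 11
Astronomical Autumn (approx.; exact equinox/solstice day varies by year): September 22 to December 20
October 11 falls within the Autumn window

Autumn


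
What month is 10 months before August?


August is month 8
8 - 10 = -2; wrap: -2 + 12 = 10

October


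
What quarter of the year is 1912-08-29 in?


Month: August (month 8)
Q1: Jan-Mar, Q2: Apr-Jun, Q3: Jul-Sep, Q4: Oct-Dec

Q3


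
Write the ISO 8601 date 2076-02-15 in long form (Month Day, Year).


ISO 2076-02-15 parses as year=2076, month=02, day=15
Month 2 -> February

February 15, 2076


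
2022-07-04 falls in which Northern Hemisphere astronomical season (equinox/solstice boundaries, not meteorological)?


Date: July 4
Astronomical Summer (approx.; exact equinox/solstice day varies by year): June 21 to September 21
July 4 falls within the Summer window

Summer


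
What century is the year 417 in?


Century = (year - 1) // 100 + 1
= (417 - 1) // 100 + 1
= 416 // 100 + 1
= 4 + 1

5th century


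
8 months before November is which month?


November is month 11
11 - 8 = 3

March


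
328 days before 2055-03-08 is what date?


Start: 2055-03-08, subtract 328 days
Back 8 days from March 8 reaches February 28, 2055 -> 320 left
February 2055 has 28 days -> back to January 31, 2055 -> 292 left
January 2055 has 31 days -> back to December 31, 2054 -> 261 left
December 2054 has 31 days -> back to November 30, 2054 -> 230 left
November 2054 has 30 days -> back to October 31, 2054 -> 200 left
October 2054 has 31 days -> back to September 30, 2054 -> 169 left
September 2054 has 30 days -> back to August 31, 2054 -> 139 left
August 2054 has 31 days -> back to July 31, 2054 -> 108 left
July 2054 has 31 days -> back to June 30, 2054 -> 77 left
June 2054 has 30 days -> back to May 31, 2054 -> 47 left
May 2054 has 31 days -> back to April 30, 2054 -> 16 left
April 2054: 30 - 16 = 14 -> lands on April 14

Result: 2054-04-14


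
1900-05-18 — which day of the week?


Date: May 18, 1900
Anchor: Jan 1, 1900. With p = 1900 - 1 = 1899: (p + p//4 - p//100 + p//400) mod 7 = (1899 + 474 - 18 + 4) mod 7 = 2359 mod 7 = 0 -> Monday (Mon=0 ... Sun=6)
Days before May (Jan-Apr): 120; offset = 120 + 18 - 1 = 137
Weekday index = (0 + 137) mod 7 = 4

Day of the week: Friday


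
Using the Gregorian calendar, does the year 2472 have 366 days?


Gregorian leap year rule: divisible by 4, but not by 100, unless also by 400.
2472 is divisible by 4 but not 100 -> leap year

Yes


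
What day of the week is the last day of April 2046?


April 2046 has 30 days
Anchor: Jan 1, 2046. With p = 2046 - 1 = 2045: (p + p//4 - p//100 + p//400) mod 7 = (2045 + 511 - 20 + 5) mod 7 = 2541 mod 7 = 0 -> Monday (Mon=0 ... Sun=6)
Days before April (Jan-Mar): 90; April 1 index = (0 + 90) mod 7 = 6 -> Sunday
Last day offset: 30 - 1 = 29 days
Weekday index = (6 + 29) mod 7 = 0

Monday, April 30


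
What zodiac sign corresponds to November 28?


Date: November 28
Conventional tropical zodiac dates: Sagittarius from November 22 onward; Capricorn starts December 22
November 28 falls within the Sagittarius range

Sagittarius


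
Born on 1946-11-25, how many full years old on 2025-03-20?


Birth: 1946-11-25
Reference: 2025-03-20
Year difference: 2025 - 1946 = 79
Birthday not yet reached in 2025, subtract 1

78 years old


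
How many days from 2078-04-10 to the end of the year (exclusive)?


Day of year: 100 of 365
Remaining = 365 - 100

265 days


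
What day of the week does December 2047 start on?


Target: December 1, 2047
Anchor: Jan 1, 2047. With p = 2047 - 1 = 2046: (p + p//4 - p//100 + p//400) mod 7 = (2046 + 511 - 20 + 5) mod 7 = 2542 mod 7 = 1 -> Tuesday (Mon=0 ... Sun=6)
Days before December (Jan-Nov): 334 days
Weekday index = (1 + 334) mod 7 = 6

Sunday


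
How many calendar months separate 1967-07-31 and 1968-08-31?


From July 1967 to August 1968
1 year * 12 = 12 months, plus 1 month = 13

13 months


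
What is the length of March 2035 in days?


March 2035

31 days


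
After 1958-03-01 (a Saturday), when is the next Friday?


Current: Saturday
Target: Friday
Days ahead: 6

Next Friday: 1958-03-07


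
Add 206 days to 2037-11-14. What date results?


Start: 2037-11-14, add 206 days
November 2037 has 30 days: 30 - 14 = 16 days to November 30 -> 190 left
December 2037 has 31 days -> 159 left
January 2038 has 31 days -> 128 left
February 2038 has 28 days -> 100 left
March 2038 has 31 days -> 69 left
April 2038 has 30 days -> 39 left
May 2038 has 31 days -> 8 left
June 2038: 8 <= 30 -> lands on June 8

Result: 2038-06-08


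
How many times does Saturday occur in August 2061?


August 2061 has 31 days
Anchor: Jan 1, 2061. With p = 2061 - 1 = 2060: (p + p//4 - p//100 + p//400) mod 7 = (2060 + 515 - 20 + 5) mod 7 = 2560 mod 7 = 5 -> Saturday (Mon=0 ... Sun=6)
Days before August (Jan-Jul): 212; August 1 index = (5 + 212) mod 7 = 0 -> Monday
First Saturday is August 6
Saturdays: 6, 13, 20, 27

4 Saturdays


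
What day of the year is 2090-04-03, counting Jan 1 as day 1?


Date: April 3, 2090
Days in months 1 through 3: 90
Plus 3 days in April

Day of year: 93


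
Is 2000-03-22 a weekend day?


Anchor: Jan 1, 2000. With p = 2000 - 1 = 1999: (p + p//4 - p//100 + p//400) mod 7 = (1999 + 499 - 19 + 4) mod 7 = 2483 mod 7 = 5 -> Saturday (Mon=0 ... Sun=6)
Day of year: 82; offset = 81
Weekday index = (5 + 81) mod 7 = 2 -> Wednesday
Weekend days: Saturday, Sunday

No


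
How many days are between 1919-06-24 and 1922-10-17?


From 1919-06-24 to 1922-10-17
1919-06-24: days before June = 31 + 28 + 31 + 30 + 31 = 151 (1919 is not a leap year); day of year = 151 + 24 = 175
1922-10-17: days before October = 31 + 28 + 31 + 30 + 31 + 30 + 31 + 31 + 30 = 273 (1922 is not a leap year); day of year = 273 + 17 = 290
Rest of 1919: 365 - 175 = 190
Full years 1920 (366), 1921 (365): 731
Total = 190 + 731 + 290 = 1211

1211 days


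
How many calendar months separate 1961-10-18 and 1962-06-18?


From October 1961 to June 1962
1 year * 12 = 12 months, minus 4 months = 8

8 months


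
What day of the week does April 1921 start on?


Target: April 1, 1921
Anchor: Jan 1, 1921. With p = 1921 - 1 = 1920: (p + p//4 - p//100 + p//400) mod 7 = (1920 + 480 - 19 + 4) mod 7 = 2385 mod 7 = 5 -> Saturday (Mon=0 ... Sun=6)
Days before April (Jan-Mar): 90 days
Weekday index = (5 + 90) mod 7 = 4

Friday


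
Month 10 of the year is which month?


Month 10 of 12

October


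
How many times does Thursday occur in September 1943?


September 1943 has 30 days
Anchor: Jan 1, 1943. With p = 1943 - 1 = 1942: (p + p//4 - p//100 + p//400) mod 7 = (1942 + 485 - 19 + 4) mod 7 = 2412 mod 7 = 4 -> Friday (Mon=0 ... Sun=6)
Days before September (Jan-Aug): 243; September 1 index = (4 + 243) mod 7 = 2 -> Wednesday
First Thursday is September 2
Thursdays: 2, 9, 16, 23, 30

5 Thursdays


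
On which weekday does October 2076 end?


October 2076 has 31 days
Anchor: Jan 1, 2076. With p = 2076 - 1 = 2075: (p + p//4 - p//100 + p//400) mod 7 = (2075 + 518 - 20 + 5) mod 7 = 2578 mod 7 = 2 -> Wednesday (Mon=0 ... Sun=6)
Days before October (Jan-Sep): 274; October 1 index = (2 + 274) mod 7 = 3 -> Thursday
Last day offset: 31 - 1 = 30 days
Weekday index = (3 + 30) mod 7 = 5

Saturday, October 31


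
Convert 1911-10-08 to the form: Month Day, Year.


ISO 1911-10-08 parses as year=1911, month=10, day=08
Month 10 -> October

October 8, 1911


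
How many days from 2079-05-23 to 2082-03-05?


From 2079-05-23 to 2082-03-05
2079-05-23: days before May = 31 + 28 + 31 + 30 = 120 (2079 is not a leap year); day of year = 120 + 23 = 143
2082-03-05: days before March = 31 + 28 = 59 (2082 is not a leap year); day of year = 59 + 5 = 64
Rest of 2079: 365 - 143 = 222
Full years 2080 (366), 2081 (365): 731
Total = 222 + 731 + 64 = 1017

1017 days


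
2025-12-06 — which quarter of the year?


Month: December (month 12)
Q1: Jan-Mar, Q2: Apr-Jun, Q3: Jul-Sep, Q4: Oct-Dec

Q4


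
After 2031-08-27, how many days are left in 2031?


Day of year: 239 of 365
Remaining = 365 - 239

126 days


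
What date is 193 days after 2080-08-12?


Start: 2080-08-12, add 193 days
August 2080 has 31 days: 31 - 12 = 19 days to August 31 -> 174 left
September 2080 has 30 days -> 144 left
October 2080 has 31 days -> 113 left
November 2080 has 30 days -> 83 left
December 2080 has 31 days -> 52 left
January 2081 has 31 days -> 21 left
February 2081: 21 <= 28 -> lands on February 21

Result: 2081-02-21


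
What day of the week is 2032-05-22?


Date: May 22, 2032
Anchor: Jan 1, 2032. With p = 2032 - 1 = 2031: (p + p//4 - p//100 + p//400) mod 7 = (2031 + 507 - 20 + 5) mod 7 = 2523 mod 7 = 3 -> Thursday (Mon=0 ... Sun=6)
Days before May (Jan-Apr): 121; offset = 121 + 22 - 1 = 142
Weekday index = (3 + 142) mod 7 = 5

Day of the week: Saturday


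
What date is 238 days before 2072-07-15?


Start: 2072-07-15, subtract 238 days
Back 15 days from July 15 reaches June 30, 2072 -> 223 left
June 2072 has 30 days -> back to May 31, 2072 -> 193 left
May 2072 has 31 days -> back to April 30, 2072 -> 162 left
April 2072 has 30 days -> back to March 31, 2072 -> 132 left
March 2072 has 31 days -> back to February 29, 2072 -> 101 left
February 2072 has 29 days -> back to January 31, 2072 -> 72 left
January 2072 has 31 days -> back to December 31, 2071 -> 41 left
December 2071 has 31 days -> back to November 30, 2071 -> 10 left
November 2071: 30 - 10 = 20 -> lands on November 20

Result: 2071-11-20


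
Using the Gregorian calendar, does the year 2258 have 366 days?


Gregorian leap year rule: divisible by 4, but not by 100, unless also by 400.
2258 is not divisible by 4 -> not a leap year

No


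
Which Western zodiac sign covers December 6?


Date: December 6
Conventional tropical zodiac dates: Sagittarius from November 22 onward; Capricorn starts December 22
December 6 falls within the Sagittarius range

Sagittarius


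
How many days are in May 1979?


May 1979

31 days


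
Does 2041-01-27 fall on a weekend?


Anchor: Jan 1, 2041. With p = 2041 - 1 = 2040: (p + p//4 - p//100 + p//400) mod 7 = (2040 + 510 - 20 + 5) mod 7 = 2535 mod 7 = 1 -> Tuesday (Mon=0 ... Sun=6)
Day of year: 27; offset = 26
Weekday index = (1 + 26) mod 7 = 6 -> Sunday
Weekend days: Saturday, Sunday

Yes


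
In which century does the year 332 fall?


Century = (year - 1) // 100 + 1
= (332 - 1) // 100 + 1
= 331 // 100 + 1
= 3 + 1

4th century


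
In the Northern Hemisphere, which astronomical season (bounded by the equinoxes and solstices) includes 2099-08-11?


Date: August 11
Astronomical Summer (approx.; exact equinox/solstice day varies by year): June 21 to September 21
August 11 falls within the Summer window

Summer


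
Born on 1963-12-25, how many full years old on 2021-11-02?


Birth: 1963-12-25
Reference: 2021-11-02
Year difference: 2021 - 1963 = 58
Birthday not yet reached in 2021, subtract 1

57 years old


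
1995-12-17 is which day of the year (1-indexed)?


Date: December 17, 1995
Days in months 1 through 11: 334
Plus 17 days in December

Day of year: 351


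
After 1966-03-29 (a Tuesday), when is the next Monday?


Current: Tuesday
Target: Monday
Days ahead: 6

Next Monday: 1966-04-04


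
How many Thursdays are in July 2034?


July 2034 has 31 days
Anchor: Jan 1, 2034. With p = 2034 - 1 = 2033: (p + p//4 - p//100 + p//400) mod 7 = (2033 + 508 - 20 + 5) mod 7 = 2526 mod 7 = 6 -> Sunday (Mon=0 ... Sun=6)
Days before July (Jan-Jun): 181; July 1 index = (6 + 181) mod 7 = 5 -> Saturday
First Thursday is July 6
Thursdays: 6, 13, 20, 27

4 Thursdays


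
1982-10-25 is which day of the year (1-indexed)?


Date: October 25, 1982
Days in months 1 through 9: 273
Plus 25 days in October

Day of year: 298


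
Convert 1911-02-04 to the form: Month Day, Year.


ISO 1911-02-04 parses as year=1911, month=02, day=04
Month 2 -> February

February 4, 1911


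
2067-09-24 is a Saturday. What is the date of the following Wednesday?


Current: Saturday
Target: Wednesday
Days ahead: 4

Next Wednesday: 2067-09-28


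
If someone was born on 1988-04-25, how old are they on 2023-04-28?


Birth: 1988-04-25
Reference: 2023-04-28
Year difference: 2023 - 1988 = 35

35 years old


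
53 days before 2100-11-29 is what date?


Start: 2100-11-29, subtract 53 days
Back 29 days from November 29 reaches October 31, 2100 -> 24 left
October 2100: 31 - 24 = 7 -> lands on October 7

Result: 2100-10-07


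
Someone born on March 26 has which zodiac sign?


Date: March 26
Conventional tropical zodiac dates: Aries from March 21 onward; Taurus starts April 20
March 26 falls within the Aries range

Aries


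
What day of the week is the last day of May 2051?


May 2051 has 31 days
Anchor: Jan 1, 2051. With p = 2051 - 1 = 2050: (p + p//4 - p//100 + p//400) mod 7 = (2050 + 512 - 20 + 5) mod 7 = 2547 mod 7 = 6 -> Sunday (Mon=0 ... Sun=6)
Days before May (Jan-Apr): 120; May 1 index = (6 + 120) mod 7 = 0 -> Monday
Last day offset: 31 - 1 = 30 days
Weekday index = (0 + 30) mod 7 = 2

Wednesday, May 31


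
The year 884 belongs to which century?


Century = (year - 1) // 100 + 1
= (884 - 1) // 100 + 1
= 883 // 100 + 1
= 8 + 1

9th century


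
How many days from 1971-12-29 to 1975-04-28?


From 1971-12-29 to 1975-04-28
1971-12-29: days before December = 31 + 28 + 31 + 30 + 31 + 30 + 31 + 31 + 30 + 31 + 30 = 334 (1971 is not a leap year); day of year = 334 + 29 = 363
1975-04-28: days before April = 31 + 28 + 31 = 90 (1975 is not a leap year); day of year = 90 + 28 = 118
Rest of 1971: 365 - 363 = 2
Full years 1972 (366), 1973 (365), 1974 (365): 1096
Total = 2 + 1096 + 118 = 1216

1216 days


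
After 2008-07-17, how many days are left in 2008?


Day of year: 199 of 366
Remaining = 366 - 199

167 days


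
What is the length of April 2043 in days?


April 2043

30 days


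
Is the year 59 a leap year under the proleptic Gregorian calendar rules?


Gregorian leap year rule: divisible by 4, but not by 100, unless also by 400.
59 is not divisible by 4 -> not a leap year

No


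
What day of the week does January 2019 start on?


Target: January 1, 2019
Anchor: Jan 1, 2019. With p = 2019 - 1 = 2018: (p + p//4 - p//100 + p//400) mod 7 = (2018 + 504 - 20 + 5) mod 7 = 2507 mod 7 = 1 -> Tuesday (Mon=0 ... Sun=6)
Offset from anchor: 0 days
Weekday index = (1 + 0) mod 7 = 1

Tuesday


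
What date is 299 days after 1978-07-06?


Start: 1978-07-06, add 299 days
July 1978 has 31 days: 31 - 6 = 25 days to July 31 -> 274 left
August 1978 has 31 days -> 243 left
September 1978 has 30 days -> 213 left
October 1978 has 31 days -> 182 left
November 1978 has 30 days -> 152 left
December 1978 has 31 days -> 121 left
January 1979 has 31 days -> 90 left
February 1979 has 28 days -> 62 left
March 1979 has 31 days -> 31 left
April 1979 has 30 days -> 1 left
May 1979: 1 <= 31 -> lands on May 1

Result: 1979-05-01


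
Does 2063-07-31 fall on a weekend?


Anchor: Jan 1, 2063. With p = 2063 - 1 = 2062: (p + p//4 - p//100 + p//400) mod 7 = (2062 + 515 - 20 + 5) mod 7 = 2562 mod 7 = 0 -> Monday (Mon=0 ... Sun=6)
Day of year: 212; offset = 211
Weekday index = (0 + 211) mod 7 = 1 -> Tuesday
Weekend days: Saturday, Sunday

No


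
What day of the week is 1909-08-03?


Date: August 3, 1909
Anchor: Jan 1, 1909. With p = 1909 - 1 = 1908: (p + p//4 - p//100 + p//400) mod 7 = (1908 + 477 - 19 + 4) mod 7 = 2370 mod 7 = 4 -> Friday (Mon=0 ... Sun=6)
Days before August (Jan-Jul): 212; offset = 212 + 3 - 1 = 214
Weekday index = (4 + 214) mod 7 = 1

Day of the week: Tuesday


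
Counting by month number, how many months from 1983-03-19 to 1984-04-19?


From March 1983 to April 1984
1 year * 12 = 12 months, plus 1 month = 13

13 months


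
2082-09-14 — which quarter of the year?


Month: September (month 9)
Q1: Jan-Mar, Q2: Apr-Jun, Q3: Jul-Sep, Q4: Oct-Dec

Q3


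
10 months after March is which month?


March is month 3
3 + 10 = 13; wrap: 13 - 12 = 1

January


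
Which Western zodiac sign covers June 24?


Date: June 24
Conventional tropical zodiac dates: Cancer from June 21 onward; Leo starts July 23
June 24 falls within the Cancer range

Cancer


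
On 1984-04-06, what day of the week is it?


Date: April 6, 1984
Anchor: Jan 1, 1984. With p = 1984 - 1 = 1983: (p + p//4 - p//100 + p//400) mod 7 = (1983 + 495 - 19 + 4) mod 7 = 2463 mod 7 = 6 -> Sunday (Mon=0 ... Sun=6)
Days before April (Jan-Mar): 91; offset = 91 + 6 - 1 = 96
Weekday index = (6 + 96) mod 7 = 4

Day of the week: Friday


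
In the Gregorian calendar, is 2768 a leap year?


Gregorian leap year rule: divisible by 4, but not by 100, unless also by 400.
2768 is divisible by 4 but not 100 -> leap year

Yes


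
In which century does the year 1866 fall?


Century = (year - 1) // 100 + 1
= (1866 - 1) // 100 + 1
= 1865 // 100 + 1
= 18 + 1

19th century


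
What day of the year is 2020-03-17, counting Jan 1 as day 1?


Date: March 17, 2020
Days in months 1 through 2: 60
Plus 17 days in March

Day of year: 77


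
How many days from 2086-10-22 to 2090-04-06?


From 2086-10-22 to 2090-04-06
2086-10-22: days before October = 31 + 28 + 31 + 30 + 31 + 30 + 31 + 31 + 30 = 273 (2086 is not a leap year); day of year = 273 + 22 = 295
2090-04-06: days before April = 31 + 28 + 31 = 90 (2090 is not a leap year); day of year = 90 + 6 = 96
Rest of 2086: 365 - 295 = 70
Full years 2087 (365), 2088 (366), 2089 (365): 1096
Total = 70 + 1096 + 96 = 1262

1262 days


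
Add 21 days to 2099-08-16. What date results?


Start: 2099-08-16, add 21 days
August 2099 has 31 days: 31 - 16 = 15 days to August 31 -> 6 left
September 2099: 6 <= 30 -> lands on September 6

Result: 2099-09-06


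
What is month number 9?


Month 9 of 12

September


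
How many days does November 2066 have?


November 2066

30 days


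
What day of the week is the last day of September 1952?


September 1952 has 30 days
Anchor: Jan 1, 1952. With p = 1952 - 1 = 1951: (p + p//4 - p//100 + p//400) mod 7 = (1951 + 487 - 19 + 4) mod 7 = 2423 mod 7 = 1 -> Tuesday (Mon=0 ... Sun=6)
Days before September (Jan-Aug): 244; September 1 index = (1 + 244) mod 7 = 0 -> Monday
Last day offset: 30 - 1 = 29 days
Weekday index = (0 + 29) mod 7 = 1

Tuesday, September 30


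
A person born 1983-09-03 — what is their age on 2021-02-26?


Birth: 1983-09-03
Reference: 2021-02-26
Year difference: 2021 - 1983 = 38
Birthday not yet reached in 2021, subtract 1

37 years old


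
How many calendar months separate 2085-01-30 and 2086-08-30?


From January 2085 to August 2086
1 year * 12 = 12 months, plus 7 months = 19

19 months


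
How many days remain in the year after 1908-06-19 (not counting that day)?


Day of year: 171 of 366
Remaining = 366 - 171

195 days


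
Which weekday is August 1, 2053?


Target: August 1, 2053
Anchor: Jan 1, 2053. With p = 2053 - 1 = 2052: (p + p//4 - p//100 + p//400) mod 7 = (2052 + 513 - 20 + 5) mod 7 = 2550 mod 7 = 2 -> Wednesday (Mon=0 ... Sun=6)
Days before August (Jan-Jul): 212 days
Weekday index = (2 + 212) mod 7 = 4

Friday


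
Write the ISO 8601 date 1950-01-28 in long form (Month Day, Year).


ISO 1950-01-28 parses as year=1950, month=01, day=28
Month 1 -> January

January 28, 1950


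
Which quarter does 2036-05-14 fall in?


Month: May (month 5)
Q1: Jan-Mar, Q2: Apr-Jun, Q3: Jul-Sep, Q4: Oct-Dec

Q2


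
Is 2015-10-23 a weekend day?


Anchor: Jan 1, 2015. With p = 2015 - 1 = 2014: (p + p//4 - p//100 + p//400) mod 7 = (2014 + 503 - 20 + 5) mod 7 = 2502 mod 7 = 3 -> Thursday (Mon=0 ... Sun=6)
Day of year: 296; offset = 295
Weekday index = (3 + 295) mod 7 = 4 -> Friday
Weekend days: Saturday, Sunday

No


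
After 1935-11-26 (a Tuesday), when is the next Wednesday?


Current: Tuesday
Target: Wednesday
Days ahead: 1

Next Wednesday: 1935-11-27


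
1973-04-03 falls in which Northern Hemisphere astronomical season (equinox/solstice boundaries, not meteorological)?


Date: April 3
Astronomical Spring (approx.; exact equinox/solstice day varies by year): March 20 to June 20
April 3 falls within the Spring window

Spring


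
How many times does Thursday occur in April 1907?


April 1907 has 30 days
Anchor: Jan 1, 1907. With p = 1907 - 1 = 1906: (p + p//4 - p//100 + p//400) mod 7 = (1906 + 476 - 19 + 4) mod 7 = 2367 mod 7 = 1 -> Tuesday (Mon=0 ... Sun=6)
Days before April (Jan-Mar): 90; April 1 index = (1 + 90) mod 7 = 0 -> Monday
First Thursday is April 4
Thursdays: 4, 11, 18, 25

4 Thursdays


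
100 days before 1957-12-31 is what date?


Start: 1957-12-31, subtract 100 days
Back 31 days from December 31 reaches November 30, 1957 -> 69 left
November 1957 has 30 days -> back to October 31, 1957 -> 39 left
October 1957 has 31 days -> back to September 30, 1957 -> 8 left
September 1957: 30 - 8 = 22 -> lands on September 22

Result: 1957-09-22


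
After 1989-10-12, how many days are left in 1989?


Day of year: 285 of 365
Remaining = 365 - 285

80 days


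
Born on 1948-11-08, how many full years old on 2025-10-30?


Birth: 1948-11-08
Reference: 2025-10-30
Year difference: 2025 - 1948 = 77
Birthday not yet reached in 2025, subtract 1

76 years old


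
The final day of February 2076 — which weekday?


February 2076 has 29 days
Anchor: Jan 1, 2076. With p = 2076 - 1 = 2075: (p + p//4 - p//100 + p//400) mod 7 = (2075 + 518 - 20 + 5) mod 7 = 2578 mod 7 = 2 -> Wednesday (Mon=0 ... Sun=6)
Days before February (Jan): 31; February 1 index = (2 + 31) mod 7 = 5 -> Saturday
Last day offset: 29 - 1 = 28 days
Weekday index = (5 + 28) mod 7 = 5

Saturday, February 29


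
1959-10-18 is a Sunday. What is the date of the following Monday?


Current: Sunday
Target: Monday
Days ahead: 1

Next Monday: 1959-10-19


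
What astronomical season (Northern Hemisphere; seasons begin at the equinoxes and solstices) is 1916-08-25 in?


Date: August 25
Astronomical Summer (approx.; exact equinox/solstice day varies by year): June 21 to September 21
August 25 falls within the Summer window

Summer


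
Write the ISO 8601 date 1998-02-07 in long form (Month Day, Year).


ISO 1998-02-07 parses as year=1998, month=02, day=07
Month 2 -> February

February 7, 1998


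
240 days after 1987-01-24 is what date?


Start: 1987-01-24, add 240 days
January 1987 has 31 days: 31 - 24 = 7 days to January 31 -> 233 left
February 1987 has 28 days -> 205 left
March 1987 has 31 days -> 174 left
April 1987 has 30 days -> 144 left
May 1987 has 31 days -> 113 left
June 1987 has 30 days -> 83 left
July 1987 has 31 days -> 52 left
August 1987 has 31 days -> 21 left
September 1987: 21 <= 30 -> lands on September 21

Result: 1987-09-21


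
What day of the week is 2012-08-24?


Date: August 24, 2012
Anchor: Jan 1, 2012. With p = 2012 - 1 = 2011: (p + p//4 - p//100 + p//400) mod 7 = (2011 + 502 - 20 + 5) mod 7 = 2498 mod 7 = 6 -> Sunday (Mon=0 ... Sun=6)
Days before August (Jan-Jul): 213; offset = 213 + 24 - 1 = 236
Weekday index = (6 + 236) mod 7 = 4

Day of the week: Friday


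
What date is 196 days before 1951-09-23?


Start: 1951-09-23, subtract 196 days
Back 23 days from September 23 reaches August 31, 1951 -> 173 left
August 1951 has 31 days -> back to July 31, 1951 -> 142 left
July 1951 has 31 days -> back to June 30, 1951 -> 111 left
June 1951 has 30 days -> back to May 31, 1951 -> 81 left
May 1951 has 31 days -> back to April 30, 1951 -> 50 left
April 1951 has 30 days -> back to March 31, 1951 -> 20 left
March 1951: 31 - 20 = 11 -> lands on March 11

Result: 1951-03-11


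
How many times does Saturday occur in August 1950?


August 1950 has 31 days
Anchor: Jan 1, 1950. With p = 1950 - 1 = 1949: (p + p//4 - p//100 + p//400) mod 7 = (1949 + 487 - 19 + 4) mod 7 = 2421 mod 7 = 6 -> Sunday (Mon=0 ... Sun=6)
Days before August (Jan-Jul): 212; August 1 index = (6 + 212) mod 7 = 1 -> Tuesday
First Saturday is August 5
Saturdays: 5, 12, 19, 26

4 Saturdays


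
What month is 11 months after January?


January is month 1
1 + 11 = 12

December


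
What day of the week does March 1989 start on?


Target: March 1, 1989
Anchor: Jan 1, 1989. With p = 1989 - 1 = 1988: (p + p//4 - p//100 + p//400) mod 7 = (1988 + 497 - 19 + 4) mod 7 = 2470 mod 7 = 6 -> Sunday (Mon=0 ... Sun=6)
Days before March (Jan-Feb): 59 days
Weekday index = (6 + 59) mod 7 = 2

Wednesday


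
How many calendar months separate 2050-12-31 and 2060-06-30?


From December 2050 to June 2060
10 years * 12 = 120 months, minus 6 months = 114

114 months


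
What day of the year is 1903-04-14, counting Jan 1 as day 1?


Date: April 14, 1903
Days in months 1 through 3: 90
Plus 14 days in April

Day of year: 104


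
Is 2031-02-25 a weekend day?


Anchor: Jan 1, 2031. With p = 2031 - 1 = 2030: (p + p//4 - p//100 + p//400) mod 7 = (2030 + 507 - 20 + 5) mod 7 = 2522 mod 7 = 2 -> Wednesday (Mon=0 ... Sun=6)
Day of year: 56; offset = 55
Weekday index = (2 + 55) mod 7 = 1 -> Tuesday
Weekend days: Saturday, Sunday

No


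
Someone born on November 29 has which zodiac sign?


Date: November 29
Conventional tropical zodiac dates: Sagittarius from November 22 onward; Capricorn starts December 22
November 29 falls within the Sagittarius range

Sagittarius


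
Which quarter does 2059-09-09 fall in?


Month: September (month 9)
Q1: Jan-Mar, Q2: Apr-Jun, Q3: Jul-Sep, Q4: Oct-Dec

Q3


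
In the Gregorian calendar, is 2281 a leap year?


Gregorian leap year rule: divisible by 4, but not by 100, unless also by 400.
2281 is not divisible by 4 -> not a leap year

No


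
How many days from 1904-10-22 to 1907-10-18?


From 1904-10-22 to 1907-10-18
1904-10-22: days before October = 31 + 29 + 31 + 30 + 31 + 30 + 31 + 31 + 30 = 274 (1904 is a leap year); day of year = 274 + 22 = 296
1907-10-18: days before October = 31 + 28 + 31 + 30 + 31 + 30 + 31 + 31 + 30 = 273 (1907 is not a leap year); day of year = 273 + 18 = 291
Rest of 1904: 366 - 296 = 70
Full years 1905 (365), 1906 (365): 730
Total = 70 + 730 + 291 = 1091

1091 days


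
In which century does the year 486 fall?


Century = (year - 1) // 100 + 1
= (486 - 1) // 100 + 1
= 485 // 100 + 1
= 4 + 1

5th century


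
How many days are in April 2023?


April 2023

30 days


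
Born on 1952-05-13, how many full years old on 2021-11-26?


Birth: 1952-05-13
Reference: 2021-11-26
Year difference: 2021 - 1952 = 69

69 years old


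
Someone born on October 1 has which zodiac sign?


Date: October 1
Conventional tropical zodiac dates: Libra from September 23 onward; Scorpio starts October 23
October 1 falls within the Libra range

Libra


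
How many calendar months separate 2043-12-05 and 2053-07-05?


From December 2043 to July 2053
10 years * 12 = 120 months, minus 5 months = 115

115 months


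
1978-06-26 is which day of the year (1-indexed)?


Date: June 26, 1978
Days in months 1 through 5: 151
Plus 26 days in June

Day of year: 177


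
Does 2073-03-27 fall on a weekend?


Anchor: Jan 1, 2073. With p = 2073 - 1 = 2072: (p + p//4 - p//100 + p//400) mod 7 = (2072 + 518 - 20 + 5) mod 7 = 2575 mod 7 = 6 -> Sunday (Mon=0 ... Sun=6)
Day of year: 86; offset = 85
Weekday index = (6 + 85) mod 7 = 0 -> Monday
Weekend days: Saturday, Sunday

No


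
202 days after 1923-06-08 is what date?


Start: 1923-06-08, add 202 days
June 1923 has 30 days: 30 - 8 = 22 days to June 30 -> 180 left
July 1923 has 31 days -> 149 left
August 1923 has 31 days -> 118 left
September 1923 has 30 days -> 88 left
October 1923 has 31 days -> 57 left
November 1923 has 30 days -> 27 left
December 1923: 27 <= 31 -> lands on December 27

Result: 1923-12-27


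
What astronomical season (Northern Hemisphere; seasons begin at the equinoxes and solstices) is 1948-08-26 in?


Date: August 26
Astronomical Summer (approx.; exact equinox/solstice day varies by year): June 21 to September 21
August 26 falls within the Summer window

Summer


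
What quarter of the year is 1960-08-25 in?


Month: August (month 8)
Q1: Jan-Mar, Q2: Apr-Jun, Q3: Jul-Sep, Q4: Oct-Dec

Q3


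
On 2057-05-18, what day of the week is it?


Date: May 18, 2057
Anchor: Jan 1, 2057. With p = 2057 - 1 = 2056: (p + p//4 - p//100 + p//400) mod 7 = (2056 + 514 - 20 + 5) mod 7 = 2555 mod 7 = 0 -> Monday (Mon=0 ... Sun=6)
Days before May (Jan-Apr): 120; offset = 120 + 18 - 1 = 137
Weekday index = (0 + 137) mod 7 = 4

Day of the week: Friday


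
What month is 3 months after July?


July is month 7
7 + 3 = 10

October


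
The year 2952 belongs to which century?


Century = (year - 1) // 100 + 1
= (2952 - 1) // 100 + 1
= 2951 // 100 + 1
= 29 + 1

30th century


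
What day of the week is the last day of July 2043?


July 2043 has 31 days
Anchor: Jan 1, 2043. With p = 2043 - 1 = 2042: (p + p//4 - p//100 + p//400) mod 7 = (2042 + 510 - 20 + 5) mod 7 = 2537 mod 7 = 3 -> Thursday (Mon=0 ... Sun=6)
Days before July (Jan-Jun): 181; July 1 index = (3 + 181) mod 7 = 2 -> Wednesday
Last day offset: 31 - 1 = 30 days
Weekday index = (2 + 30) mod 7 = 4

Friday, July 31


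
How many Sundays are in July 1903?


July 1903 has 31 days
Anchor: Jan 1, 1903. With p = 1903 - 1 = 1902: (p + p//4 - p//100 + p//400) mod 7 = (1902 + 475 - 19 + 4) mod 7 = 2362 mod 7 = 3 -> Thursday (Mon=0 ... Sun=6)
Days before July (Jan-Jun): 181; July 1 index = (3 + 181) mod 7 = 2 -> Wednesday
First Sunday is July 5
Sundays: 5, 12, 19, 26

4 Sundays


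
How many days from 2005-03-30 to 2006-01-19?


From 2005-03-30 to 2006-01-19
2005-03-30: days before March = 31 + 28 = 59 (2005 is not a leap year); day of year = 59 + 30 = 89
2006-01-19: day of year = 19
Rest of 2005: 365 - 89 = 276
Total = 276 + 19 = 295

295 days


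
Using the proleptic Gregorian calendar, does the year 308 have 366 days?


Gregorian leap year rule: divisible by 4, but not by 100, unless also by 400.
308 is divisible by 4 but not 100 -> leap year

Yes


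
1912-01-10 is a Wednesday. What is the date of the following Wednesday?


Current: Wednesday
Target: Wednesday
Days ahead: 7

Next Wednesday: 1912-01-17


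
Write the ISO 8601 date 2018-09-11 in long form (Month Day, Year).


ISO 2018-09-11 parses as year=2018, month=09, day=11
Month 9 -> September

September 11, 2018


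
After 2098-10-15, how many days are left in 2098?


Day of year: 288 of 365
Remaining = 365 - 288

77 days


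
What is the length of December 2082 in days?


December 2082

31 days


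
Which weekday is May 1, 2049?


Target: May 1, 2049
Anchor: Jan 1, 2049. With p = 2049 - 1 = 2048: (p + p//4 - p//100 + p//400) mod 7 = (2048 + 512 - 20 + 5) mod 7 = 2545 mod 7 = 4 -> Friday (Mon=0 ... Sun=6)
Days before May (Jan-Apr): 120 days
Weekday index = (4 + 120) mod 7 = 5

Saturday


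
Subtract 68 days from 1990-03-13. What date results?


Start: 1990-03-13, subtract 68 days
Back 13 days from March 13 reaches February 28, 1990 -> 55 left
February 1990 has 28 days -> back to January 31, 1990 -> 27 left
January 1990: 31 - 27 = 4 -> lands on January 4

Result: 1990-01-04


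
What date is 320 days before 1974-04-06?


Start: 1974-04-06, subtract 320 days
Back 6 days from April 6 reaches March 31, 1974 -> 314 left
March 1974 has 31 days -> back to February 28, 1974 -> 283 left
February 1974 has 28 days -> back to January 31, 1974 -> 255 left
January 1974 has 31 days -> back to December 31, 1973 -> 224 left
December 1973 has 31 days -> back to November 30, 1973 -> 193 left
November 1973 has 30 days -> back to October 31, 1973 -> 163 left
October 1973 has 31 days -> back to September 30, 1973 -> 132 left
September 1973 has 30 days -> back to August 31, 1973 -> 102 left
August 1973 has 31 days -> back to July 31, 1973 -> 71 left
July 1973 has 31 days -> back to June 30, 1973 -> 40 left
June 1973 has 30 days -> back to May 31, 1973 -> 10 left
May 1973: 31 - 10 = 21 -> lands on May 21

Result: 1973-05-21
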